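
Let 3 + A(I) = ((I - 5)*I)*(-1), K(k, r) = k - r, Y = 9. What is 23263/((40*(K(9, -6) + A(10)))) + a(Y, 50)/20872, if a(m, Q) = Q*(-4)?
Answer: -60731167/3965680 ≈ -15.314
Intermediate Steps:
a(m, Q) = -4*Q
A(I) = -3 - I*(-5 + I) (A(I) = -3 + ((I - 5)*I)*(-1) = -3 + ((-5 + I)*I)*(-1) = -3 + (I*(-5 + I))*(-1) = -3 - I*(-5 + I))
23263/((40*(K(9, -6) + A(10)))) + a(Y, 50)/20872 = 23263/((40*((9 - 1*(-6)) + (-3 - 1*10² + 5*10)))) - 4*50/20872 = 23263/((40*((9 + 6) + (-3 - 1*100 + 50)))) - 200*1/20872 = 23263/((40*(15 + (-3 - 100 + 50)))) - 25/2609 = 23263/((40*(15 - 53))) - 25/2609 = 23263/((40*(-38))) - 25/2609 = 23263/(-1520) - 25/2609 = 23263*(-1/1520) - 25/2609 = -23263/1520 - 25/2609 = -60731167/3965680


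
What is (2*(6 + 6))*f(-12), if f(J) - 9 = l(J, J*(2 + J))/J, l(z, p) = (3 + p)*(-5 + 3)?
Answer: 708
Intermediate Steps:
l(z, p) = -6 - 2*p (l(z, p) = (3 + p)*(-2) = -6 - 2*p)
f(J) = 9 + (-6 - 2*J*(2 + J))/J
(2*(6 + 6))*f(-12) = (2*(6 + 6))*(5 - 6/(-12) - 2*(-12)) = (2*12)*(5 - 6*(-1/12) + 24) = 24*(5 + ½ + 24) = 24*(59/2) = 708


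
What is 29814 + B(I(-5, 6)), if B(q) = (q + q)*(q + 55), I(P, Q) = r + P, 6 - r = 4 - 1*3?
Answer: 29814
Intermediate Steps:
r = 5 (r = 6 - (4 - 1*3) = 6 - (4 - 3) = 6 - 1*1 = 6 - 1 = 5)
I(P, Q) = 5 + P
B(q) = 2*q*(55 + q) (B(q) = (2*q)*(55 + q) = 2*q*(55 + q))
29814 + B(I(-5, 6)) = 29814 + 2*(5 - 5)*(55 + (5 - 5)) = 29814 + 2*0*(55 + 0) = 29814 + 2*0*55 = 29814 + 0 = 29814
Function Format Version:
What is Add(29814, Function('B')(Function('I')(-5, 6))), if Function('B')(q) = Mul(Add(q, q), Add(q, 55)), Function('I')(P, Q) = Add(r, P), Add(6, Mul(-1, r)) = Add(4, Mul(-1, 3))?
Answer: 29814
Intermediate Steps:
r = 5 (r = Add(6, Mul(-1, Add(4, Mul(-1, 3)))) = Add(6, Mul(-1, Add(4, -3))) = Add(6, Mul(-1, 1)) = Add(6, -1) = 5)
Function('I')(P, Q) = Add(5, P)
Function('B')(q) = Mul(2, q, Add(55, q)) (Function('B')(q) = Mul(Mul(2, q), Add(55, q)) = Mul(2, q, Add(55, q)))
Add(29814, Function('B')(Function('I')(-5, 6))) = Add(29814, Mul(2, Add(5, -5), Add(55, Add(5, -5)))) = Add(29814, Mul(2, 0, Add(55, 0))) = Add(29814, Mul(2, 0, 55)) = Add(29814, 0) = 29814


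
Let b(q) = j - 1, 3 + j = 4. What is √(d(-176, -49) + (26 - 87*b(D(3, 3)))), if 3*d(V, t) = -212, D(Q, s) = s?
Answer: I*√402/3 ≈ 6.6833*I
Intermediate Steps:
j = 1 (j = -3 + 4 = 1)
d(V, t) = -212/3 (d(V, t) = (⅓)*(-212) = -212/3)
b(q) = 0 (b(q) = 1 - 1 = 0)
√(d(-176, -49) + (26 - 87*b(D(3, 3)))) = √(-212/3 + (26 - 87*0)) = √(-212/3 + (26 + 0)) = √(-212/3 + 26) = √(-134/3) = I*√402/3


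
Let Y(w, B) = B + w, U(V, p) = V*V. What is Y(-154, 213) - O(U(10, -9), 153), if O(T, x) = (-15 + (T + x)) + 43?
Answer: -222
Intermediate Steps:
U(V, p) = V²
O(T, x) = 28 + T + x (O(T, x) = (-15 + T + x) + 43 = 28 + T + x)
Y(-154, 213) - O(U(10, -9), 153) = (213 - 154) - (28 + 10² + 153) = 59 - (28 + 100 + 153) = 59 - 1*281 = 59 - 281 = -222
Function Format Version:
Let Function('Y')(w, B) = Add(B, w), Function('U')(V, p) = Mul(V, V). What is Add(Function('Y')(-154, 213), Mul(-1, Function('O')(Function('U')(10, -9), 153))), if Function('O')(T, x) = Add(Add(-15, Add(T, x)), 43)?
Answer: -222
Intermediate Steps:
Function('U')(V, p) = Pow(V, 2)
Function('O')(T, x) = Add(28, T, x) (Function('O')(T, x) = Add(Add(-15, T, x), 43) = Add(28, T, x))
Add(Function('Y')(-154, 213), Mul(-1, Function('O')(Function('U')(10, -9), 153))) = Add(Add(213, -154), Mul(-1, Add(28, Pow(10, 2), 153))) = Add(59, Mul(-1, Add(28, 100, 153))) = Add(59, Mul(-1, 281)) = Add(59, -281) = -222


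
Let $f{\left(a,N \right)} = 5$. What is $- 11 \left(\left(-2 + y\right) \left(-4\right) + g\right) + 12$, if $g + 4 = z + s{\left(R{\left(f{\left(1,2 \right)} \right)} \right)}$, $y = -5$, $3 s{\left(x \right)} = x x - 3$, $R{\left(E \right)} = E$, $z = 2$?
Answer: $- \frac{1064}{3} \approx -354.67$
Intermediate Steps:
$s{\left(x \right)} = -1 + \frac{x^{2}}{3}$ ($s{\left(x \right)} = \frac{x x - 3}{3} = \frac{x^{2} - 3}{3} = \frac{-3 + x^{2}}{3} = -1 + \frac{x^{2}}{3}$)
$g = \frac{16}{3}$ ($g = -4 + \left(2 - \left(1 - \frac{5^{2}}{3}\right)\right) = -4 + \left(2 + \left(-1 + \frac{1}{3} \cdot 25\right)\right) = -4 + \left(2 + \left(-1 + \frac{25}{3}\right)\right) = -4 + \left(2 + \frac{22}{3}\right) = -4 + \frac{28}{3} = \frac{16}{3} \approx 5.3333$)
$- 11 \left(\left(-2 + y\right) \left(-4\right) + g\right) + 12 = - 11 \left(\left(-2 - 5\right) \left(-4\right) + \frac{16}{3}\right) + 12 = - 11 \left(\left(-7\right) \left(-4\right) + \frac{16}{3}\right) + 12 = - 11 \left(28 + \frac{16}{3}\right) + 12 = \left(-11\right) \frac{100}{3} + 12 = - \frac{1100}{3} + 12 = - \frac{1064}{3}$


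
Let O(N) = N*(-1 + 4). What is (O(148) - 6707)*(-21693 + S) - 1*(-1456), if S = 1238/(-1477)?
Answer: 200679937649/1477 ≈ 1.3587e+8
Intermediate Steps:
S = -1238/1477 (S = 1238*(-1/1477) = -1238/1477 ≈ -0.83819)
O(N) = 3*N (O(N) = N*3 = 3*N)
(O(148) - 6707)*(-21693 + S) - 1*(-1456) = (3*148 - 6707)*(-21693 - 1238/1477) - 1*(-1456) = (444 - 6707)*(-32041799/1477) + 1456 = -6263*(-32041799/1477) + 1456 = 200677787137/1477 + 1456 = 200679937649/1477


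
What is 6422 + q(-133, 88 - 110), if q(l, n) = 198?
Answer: 6620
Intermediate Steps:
6422 + q(-133, 88 - 110) = 6422 + 198 = 6620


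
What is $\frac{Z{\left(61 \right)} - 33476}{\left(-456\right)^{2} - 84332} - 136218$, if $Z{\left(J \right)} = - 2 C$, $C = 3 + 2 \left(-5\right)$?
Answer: $- \frac{647581659}{4754} \approx -1.3622 \cdot 10^{5}$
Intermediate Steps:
$C = -7$ ($C = 3 - 10 = -7$)
$Z{\left(J \right)} = 14$ ($Z{\left(J \right)} = \left(-2\right) \left(-7\right) = 14$)
$\frac{Z{\left(61 \right)} - 33476}{\left(-456\right)^{2} - 84332} - 136218 = \frac{14 - 33476}{\left(-456\right)^{2} - 84332} - 136218 = - \frac{33462}{207936 - 84332} - 136218 = - \frac{33462}{123604} - 136218 = \left(-33462\right) \frac{1}{123604} - 136218 = - \frac{1287}{4754} - 136218 = - \frac{647581659}{4754}$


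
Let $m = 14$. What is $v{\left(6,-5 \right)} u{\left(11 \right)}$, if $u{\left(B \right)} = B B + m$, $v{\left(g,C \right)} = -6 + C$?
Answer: $-1485$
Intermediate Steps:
$u{\left(B \right)} = 14 + B^{2}$ ($u{\left(B \right)} = B B + 14 = B^{2} + 14 = 14 + B^{2}$)
$v{\left(6,-5 \right)} u{\left(11 \right)} = \left(-6 - 5\right) \left(14 + 11^{2}\right) = - 11 \left(14 + 121\right) = \left(-11\right) 135 = -1485$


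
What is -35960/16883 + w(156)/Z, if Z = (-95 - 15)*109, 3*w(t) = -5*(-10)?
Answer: -129432535/60728151 ≈ -2.1313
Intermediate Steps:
w(t) = 50/3 (w(t) = (-5*(-10))/3 = (1/3)*50 = 50/3)
Z = -11990 (Z = -110*109 = -11990)
-35960/16883 + w(156)/Z = -35960/16883 + (50/3)/(-11990) = -35960*1/16883 + (50/3)*(-1/11990) = -35960/16883 - 5/3597 = -129432535/60728151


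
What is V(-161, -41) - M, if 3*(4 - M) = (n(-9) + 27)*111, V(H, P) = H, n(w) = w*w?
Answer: 3831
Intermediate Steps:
n(w) = w**2
M = -3992 (M = 4 - ((-9)**2 + 27)*111/3 = 4 - (81 + 27)*111/3 = 4 - 36*111 = 4 - 1/3*11988 = 4 - 3996 = -3992)
V(-161, -41) - M = -161 - 1*(-3992) = -161 + 3992 = 3831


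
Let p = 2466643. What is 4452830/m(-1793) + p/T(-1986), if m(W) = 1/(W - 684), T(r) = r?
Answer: -21904907047903/1986 ≈ -1.1030e+10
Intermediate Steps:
m(W) = 1/(-684 + W)
4452830/m(-1793) + p/T(-1986) = 4452830/(1/(-684 - 1793)) + 2466643/(-1986) = 4452830/(1/(-2477)) + 2466643*(-1/1986) = 4452830/(-1/2477) - 2466643/1986 = 4452830*(-2477) - 2466643/1986 = -11029659910 - 2466643/1986 = -21904907047903/1986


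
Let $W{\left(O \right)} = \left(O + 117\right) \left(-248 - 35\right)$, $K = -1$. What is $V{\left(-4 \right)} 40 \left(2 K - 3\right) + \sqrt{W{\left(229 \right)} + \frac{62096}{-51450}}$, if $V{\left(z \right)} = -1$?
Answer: $200 + \frac{i \sqrt{52898403558}}{735} \approx 200.0 + 312.92 i$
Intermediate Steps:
$W{\left(O \right)} = -33111 - 283 O$ ($W{\left(O \right)} = \left(117 + O\right) \left(-283\right) = -33111 - 283 O$)
$V{\left(-4 \right)} 40 \left(2 K - 3\right) + \sqrt{W{\left(229 \right)} + \frac{62096}{-51450}} = \left(-1\right) 40 \left(2 \left(-1\right) - 3\right) + \sqrt{\left(-33111 - 64807\right) + \frac{62096}{-51450}} = - 40 \left(-2 - 3\right) + \sqrt{\left(-33111 - 64807\right) + 62096 \left(- \frac{1}{51450}\right)} = \left(-40\right) \left(-5\right) + \sqrt{-97918 - \frac{31048}{25725}} = 200 + \sqrt{- \frac{2518971598}{25725}} = 200 + \frac{i \sqrt{52898403558}}{735}$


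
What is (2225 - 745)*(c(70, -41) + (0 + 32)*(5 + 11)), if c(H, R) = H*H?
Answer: 8009760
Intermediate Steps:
c(H, R) = H²
(2225 - 745)*(c(70, -41) + (0 + 32)*(5 + 11)) = (2225 - 745)*(70² + (0 + 32)*(5 + 11)) = 1480*(4900 + 32*16) = 1480*(4900 + 512) = 1480*5412 = 8009760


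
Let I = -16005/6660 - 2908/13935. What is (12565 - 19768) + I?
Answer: -4953569913/687460 ≈ -7205.6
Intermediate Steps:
I = -1795533/687460 (I = -16005*1/6660 - 2908*1/13935 = -1067/444 - 2908/13935 = -1795533/687460 ≈ -2.6118)
(12565 - 19768) + I = (12565 - 19768) - 1795533/687460 = -7203 - 1795533/687460 = -4953569913/687460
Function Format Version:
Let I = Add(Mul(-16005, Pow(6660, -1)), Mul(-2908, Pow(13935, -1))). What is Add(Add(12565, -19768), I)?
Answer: Rational(-4953569913, 687460) ≈ -7205.6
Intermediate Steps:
I = Rational(-1795533, 687460) (I = Add(Mul(-16005, Rational(1, 6660)), Mul(-2908, Rational(1, 13935))) = Add(Rational(-1067, 444), Rational(-2908, 13935)) = Rational(-1795533, 687460) ≈ -2.6118)
Add(Add(12565, -19768), I) = Add(Add(12565, -19768), Rational(-1795533, 687460)) = Add(-7203, Rational(-1795533, 687460)) = Rational(-4953569913, 687460)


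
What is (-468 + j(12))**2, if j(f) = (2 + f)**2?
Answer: 73984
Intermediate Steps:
(-468 + j(12))**2 = (-468 + (2 + 12)**2)**2 = (-468 + 14**2)**2 = (-468 + 196)**2 = (-272)**2 = 73984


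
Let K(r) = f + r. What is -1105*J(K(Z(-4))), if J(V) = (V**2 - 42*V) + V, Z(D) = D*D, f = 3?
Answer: 461890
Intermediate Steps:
Z(D) = D**2
K(r) = 3 + r
J(V) = V**2 - 41*V
-1105*J(K(Z(-4))) = -1105*(3 + (-4)**2)*(-41 + (3 + (-4)**2)) = -1105*(3 + 16)*(-41 + (3 + 16)) = -20995*(-41 + 19) = -20995*(-22) = -1105*(-418) = 461890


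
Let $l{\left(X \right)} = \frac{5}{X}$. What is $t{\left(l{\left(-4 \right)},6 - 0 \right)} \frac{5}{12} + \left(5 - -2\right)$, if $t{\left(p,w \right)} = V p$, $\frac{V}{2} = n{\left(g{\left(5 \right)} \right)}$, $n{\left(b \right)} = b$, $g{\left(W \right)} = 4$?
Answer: $\frac{17}{6} \approx 2.8333$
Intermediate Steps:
$V = 8$ ($V = 2 \cdot 4 = 8$)
$t{\left(p,w \right)} = 8 p$
$t{\left(l{\left(-4 \right)},6 - 0 \right)} \frac{5}{12} + \left(5 - -2\right) = 8 \frac{5}{-4} \cdot \frac{5}{12} + \left(5 - -2\right) = 8 \cdot 5 \left(- \frac{1}{4}\right) 5 \cdot \frac{1}{12} + \left(5 + 2\right) = 8 \left(- \frac{5}{4}\right) \frac{5}{12} + 7 = \left(-10\right) \frac{5}{12} + 7 = - \frac{25}{6} + 7 = \frac{17}{6}$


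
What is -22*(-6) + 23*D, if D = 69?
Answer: 1719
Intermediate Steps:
-22*(-6) + 23*D = -22*(-6) + 23*69 = 132 + 1587 = 1719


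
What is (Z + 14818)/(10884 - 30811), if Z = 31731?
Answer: -46549/19927 ≈ -2.3360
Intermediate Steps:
(Z + 14818)/(10884 - 30811) = (31731 + 14818)/(10884 - 30811) = 46549/(-19927) = 46549*(-1/19927) = -46549/19927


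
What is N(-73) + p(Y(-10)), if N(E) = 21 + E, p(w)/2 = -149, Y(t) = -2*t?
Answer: -350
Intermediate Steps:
p(w) = -298 (p(w) = 2*(-149) = -298)
N(-73) + p(Y(-10)) = (21 - 73) - 298 = -52 - 298 = -350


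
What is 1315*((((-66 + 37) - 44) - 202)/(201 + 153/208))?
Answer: -75218000/41961 ≈ -1792.6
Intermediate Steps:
1315*((((-66 + 37) - 44) - 202)/(201 + 153/208)) = 1315*(((-29 - 44) - 202)/(201 + 153*(1/208))) = 1315*((-73 - 202)/(201 + 153/208)) = 1315*(-275/41961/208) = 1315*(-275*208/41961) = 1315*(-57200/41961) = -75218000/41961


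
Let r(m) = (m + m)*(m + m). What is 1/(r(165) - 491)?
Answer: 1/108409 ≈ 9.2243e-6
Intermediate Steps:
r(m) = 4*m² (r(m) = (2*m)*(2*m) = 4*m²)
1/(r(165) - 491) = 1/(4*165² - 491) = 1/(4*27225 - 491) = 1/(108900 - 491) = 1/108409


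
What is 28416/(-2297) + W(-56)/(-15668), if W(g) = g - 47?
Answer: -444985297/35989396 ≈ -12.364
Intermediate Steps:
W(g) = -47 + g
28416/(-2297) + W(-56)/(-15668) = 28416/(-2297) + (-47 - 56)/(-15668) = 28416*(-1/2297) - 103*(-1/15668) = -28416/2297 + 103/15668 = -444985297/35989396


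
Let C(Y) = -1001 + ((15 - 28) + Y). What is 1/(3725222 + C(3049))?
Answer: 1/3727257 ≈ 2.6829e-7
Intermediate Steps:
C(Y) = -1014 + Y (C(Y) = -1001 + (-13 + Y) = -1014 + Y)
1/(3725222 + C(3049)) = 1/(3725222 + (-1014 + 3049)) = 1/(3725222 + 2035) = 1/3727257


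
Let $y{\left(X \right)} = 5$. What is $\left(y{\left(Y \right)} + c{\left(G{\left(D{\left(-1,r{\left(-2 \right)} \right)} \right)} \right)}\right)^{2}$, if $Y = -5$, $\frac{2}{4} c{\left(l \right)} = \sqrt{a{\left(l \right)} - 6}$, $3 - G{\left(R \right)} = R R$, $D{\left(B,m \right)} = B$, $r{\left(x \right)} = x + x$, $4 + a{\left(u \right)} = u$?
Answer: $-7 + 40 i \sqrt{2} \approx -7.0 + 56.569 i$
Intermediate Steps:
$a{\left(u \right)} = -4 + u$
$r{\left(x \right)} = 2 x$
$G{\left(R \right)} = 3 - R^{2}$ ($G{\left(R \right)} = 3 - R R = 3 - R^{2}$)
$c{\left(l \right)} = 2 \sqrt{-10 + l}$ ($c{\left(l \right)} = 2 \sqrt{\left(-4 + l\right) - 6} = 2 \sqrt{-10 + l}$)
$\left(y{\left(Y \right)} + c{\left(G{\left(D{\left(-1,r{\left(-2 \right)} \right)} \right)} \right)}\right)^{2} = \left(5 + 2 \sqrt{-10 + \left(3 - \left(-1\right)^{2}\right)}\right)^{2} = \left(5 + 2 \sqrt{-10 + \left(3 - 1\right)}\right)^{2} = \left(5 + 2 \sqrt{-10 + 2}\right)^{2} = \left(5 + 2 \sqrt{-8}\right)^{2} = \left(5 + 2 \cdot 2 i \sqrt{2}\right)^{2} = \left(5 + 4 i \sqrt{2}\right)^{2}$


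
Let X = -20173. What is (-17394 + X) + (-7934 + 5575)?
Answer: -39926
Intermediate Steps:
(-17394 + X) + (-7934 + 5575) = (-17394 - 20173) + (-7934 + 5575) = -37567 - 2359 = -39926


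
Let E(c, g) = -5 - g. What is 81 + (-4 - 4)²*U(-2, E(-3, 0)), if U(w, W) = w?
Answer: -47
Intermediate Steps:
81 + (-4 - 4)²*U(-2, E(-3, 0)) = 81 + (-4 - 4)²*(-2) = 81 + (-8)²*(-2) = 81 + 64*(-2) = 81 - 128 = -47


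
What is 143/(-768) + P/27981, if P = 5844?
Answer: 54101/2387712 ≈ 0.022658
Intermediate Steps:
143/(-768) + P/27981 = 143/(-768) + 5844/27981 = 143*(-1/768) + 5844*(1/27981) = -143/768 + 1948/9327 = 54101/2387712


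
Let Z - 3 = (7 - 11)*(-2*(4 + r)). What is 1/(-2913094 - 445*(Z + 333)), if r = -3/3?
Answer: -1/3073294 ≈ -3.2538e-7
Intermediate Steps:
r = -1 (r = -3*⅓ = -1)
Z = 27 (Z = 3 + (7 - 11)*(-2*(4 - 1)) = 3 - (-8)*3 = 3 - 4*(-6) = 3 + 24 = 27)
1/(-2913094 - 445*(Z + 333)) = 1/(-2913094 - 445*(27 + 333)) = 1/(-2913094 - 445*360) = 1/(-2913094 - 160200) = 1/(-3073294) = -1/3073294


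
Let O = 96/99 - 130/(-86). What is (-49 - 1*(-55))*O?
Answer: 7042/473 ≈ 14.888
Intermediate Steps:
O = 3521/1419 (O = 96*(1/99) - 130*(-1/86) = 32/33 + 65/43 = 3521/1419 ≈ 2.4813)
(-49 - 1*(-55))*O = (-49 - 1*(-55))*(3521/1419) = (-49 + 55)*(3521/1419) = 6*(3521/1419) = 7042/473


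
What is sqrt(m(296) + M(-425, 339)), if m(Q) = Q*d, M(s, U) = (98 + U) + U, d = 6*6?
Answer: 2*sqrt(2858) ≈ 106.92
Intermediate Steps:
d = 36
M(s, U) = 98 + 2*U
m(Q) = 36*Q (m(Q) = Q*36 = 36*Q)
sqrt(m(296) + M(-425, 339)) = sqrt(36*296 + (98 + 2*339)) = sqrt(10656 + (98 + 678)) = sqrt(10656 + 776) = sqrt(11432) = 2*sqrt(2858)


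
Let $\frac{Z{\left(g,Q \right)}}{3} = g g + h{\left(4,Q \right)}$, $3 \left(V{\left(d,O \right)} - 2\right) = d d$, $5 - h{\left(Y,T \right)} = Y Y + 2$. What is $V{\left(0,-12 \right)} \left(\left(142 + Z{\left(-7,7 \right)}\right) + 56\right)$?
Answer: $612$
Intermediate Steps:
$h{\left(Y,T \right)} = 3 - Y^{2}$ ($h{\left(Y,T \right)} = 5 - \left(Y Y + 2\right) = 5 - \left(Y^{2} + 2\right) = 5 - \left(2 + Y^{2}\right) = 3 - Y^{2}$)
$V{\left(d,O \right)} = 2 + \frac{d^{2}}{3}$ ($V{\left(d,O \right)} = 2 + \frac{d d}{3} = 2 + \frac{d^{2}}{3}$)
$Z{\left(g,Q \right)} = -39 + 3 g^{2}$ ($Z{\left(g,Q \right)} = 3 \left(g g + \left(3 - 4^{2}\right)\right) = 3 \left(g^{2} + \left(3 - 16\right)\right) = 3 \left(g^{2} - 13\right) = 3 \left(-13 + g^{2}\right) = -39 + 3 g^{2}$)
$V{\left(0,-12 \right)} \left(\left(142 + Z{\left(-7,7 \right)}\right) + 56\right) = \left(2 + \frac{0^{2}}{3}\right) \left(\left(142 - \left(39 - 3 \left(-7\right)^{2}\right)\right) + 56\right) = \left(2 + \frac{1}{3} \cdot 0\right) \left(\left(142 + \left(-39 + 3 \cdot 49\right)\right) + 56\right) = \left(2 + 0\right) \left(\left(142 + \left(-39 + 147\right)\right) + 56\right) = 2 \left(\left(142 + 108\right) + 56\right) = 2 \left(250 + 56\right) = 2 \cdot 306 = 612$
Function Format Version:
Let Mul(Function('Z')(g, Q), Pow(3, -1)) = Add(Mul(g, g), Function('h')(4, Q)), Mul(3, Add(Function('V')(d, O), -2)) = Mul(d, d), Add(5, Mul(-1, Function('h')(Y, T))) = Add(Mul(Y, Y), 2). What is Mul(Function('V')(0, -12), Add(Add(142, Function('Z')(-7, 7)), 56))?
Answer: 612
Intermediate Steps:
Function('h')(Y, T) = Add(3, Mul(-1, Pow(Y, 2))) (Function('h')(Y, T) = Add(5, Mul(-1, Add(Mul(Y, Y), 2))) = Add(5, Mul(-1, Add(Pow(Y, 2), 2))) = Add(5, Mul(-1, Add(2, Pow(Y, 2)))) = Add(5, Add(-2, Mul(-1, Pow(Y, 2)))) = Add(3, Mul(-1, Pow(Y, 2))))
Function('V')(d, O) = Add(2, Mul(Rational(1, 3), Pow(d, 2))) (Function('V')(d, O) = Add(2, Mul(Rational(1, 3), Mul(d, d))) = Add(2, Mul(Rational(1, 3), Pow(d, 2))))
Function('Z')(g, Q) = Add(-39, Mul(3, Pow(g, 2))) (Function('Z')(g, Q) = Mul(3, Add(Mul(g, g), Add(3, Mul(-1, Pow(4, 2))))) = Mul(3, Add(Pow(g, 2), Add(3, Mul(-1, 16)))) = Mul(3, Add(Pow(g, 2), Add(3, -16))) = Mul(3, Add(Pow(g, 2), -13)) = Mul(3, Add(-13, Pow(g, 2))) = Add(-39, Mul(3, Pow(g, 2))))
Mul(Function('V')(0, -12), Add(Add(142, Function('Z')(-7, 7)), 56)) = Mul(Add(2, Mul(Rational(1, 3), Pow(0, 2))), Add(Add(142, Add(-39, Mul(3, Pow(-7, 2)))), 56)) = Mul(Add(2, Mul(Rational(1, 3), 0)), Add(Add(142, Add(-39, Mul(3, 49))), 56)) = Mul(Add(2, 0), Add(Add(142, Add(-39, 147)), 56)) = Mul(2, Add(Add(142, 108), 56)) = Mul(2, Add(250, 56)) = Mul(2, 306) = 612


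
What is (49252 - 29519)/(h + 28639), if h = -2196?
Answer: 19733/26443 ≈ 0.74625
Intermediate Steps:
(49252 - 29519)/(h + 28639) = (49252 - 29519)/(-2196 + 28639) = 19733/26443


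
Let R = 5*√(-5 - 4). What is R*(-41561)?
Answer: -623415*I ≈ -6.2342e+5*I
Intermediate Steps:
R = 15*I (R = 5*√(-9) = 5*(3*I) = 15*I ≈ 15.0*I)
R*(-41561) = (15*I)*(-41561) = -623415*I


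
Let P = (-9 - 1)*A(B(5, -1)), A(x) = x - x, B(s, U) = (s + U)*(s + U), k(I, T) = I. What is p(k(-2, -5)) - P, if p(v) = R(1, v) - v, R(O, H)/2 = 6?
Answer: 14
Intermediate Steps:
R(O, H) = 12 (R(O, H) = 2*6 = 12)
B(s, U) = (U + s)² (B(s, U) = (U + s)*(U + s) = (U + s)²)
A(x) = 0
p(v) = 12 - v
P = 0 (P = (-9 - 1)*0 = -10*0 = 0)
p(k(-2, -5)) - P = (12 - 1*(-2)) - 1*0 = (12 + 2) + 0 = 14 + 0 = 14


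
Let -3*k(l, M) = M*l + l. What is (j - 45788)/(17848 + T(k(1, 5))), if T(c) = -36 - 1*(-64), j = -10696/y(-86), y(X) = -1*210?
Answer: -171514/67035 ≈ -2.5586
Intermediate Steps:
y(X) = -210
k(l, M) = -l/3 - M*l/3 (k(l, M) = -(M*l + l)/3 = -(l + M*l)/3 = -l/3 - M*l/3)
j = 764/15 (j = -10696/(-210) = -10696*(-1/210) = 764/15 ≈ 50.933)
T(c) = 28 (T(c) = -36 + 64 = 28)
(j - 45788)/(17848 + T(k(1, 5))) = (764/15 - 45788)/(17848 + 28) = -686056/15/17876 = -686056/15*1/17876 = -171514/67035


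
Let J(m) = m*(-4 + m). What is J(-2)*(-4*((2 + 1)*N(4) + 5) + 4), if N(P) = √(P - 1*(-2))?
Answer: -192 - 144*√6 ≈ -544.73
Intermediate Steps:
N(P) = √(2 + P) (N(P) = √(P + 2) = √(2 + P))
J(-2)*(-4*((2 + 1)*N(4) + 5) + 4) = (-2*(-4 - 2))*(-4*((2 + 1)*√(2 + 4) + 5) + 4) = (-2*(-6))*(-4*(3*√6 + 5) + 4) = 12*(-4*(5 + 3*√6) + 4) = 12*((-20 - 12*√6) + 4) = 12*(-16 - 12*√6) = -192 - 144*√6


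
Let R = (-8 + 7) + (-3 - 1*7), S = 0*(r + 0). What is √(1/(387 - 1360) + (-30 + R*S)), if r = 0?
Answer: I*√28402843/973 ≈ 5.4773*I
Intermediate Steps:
S = 0 (S = 0*(0 + 0) = 0*0 = 0)
R = -11 (R = -1 + (-3 - 7) = -1 - 10 = -11)
√(1/(387 - 1360) + (-30 + R*S)) = √(1/(387 - 1360) + (-30 - 11*0)) = √(1/(-973) + (-30 + 0)) = √(-1/973 - 30) = √(-29191/973) = I*√28402843/973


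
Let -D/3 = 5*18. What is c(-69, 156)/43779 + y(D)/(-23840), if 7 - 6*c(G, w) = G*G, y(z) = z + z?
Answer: 712715/156553704 ≈ 0.0045525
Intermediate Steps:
D = -270 (D = -15*18 = -3*90 = -270)
y(z) = 2*z
c(G, w) = 7/6 - G²/6 (c(G, w) = 7/6 - G*G/6 = 7/6 - G²/6)
c(-69, 156)/43779 + y(D)/(-23840) = (7/6 - ⅙*(-69)²)/43779 + (2*(-270))/(-23840) = (7/6 - ⅙*4761)*(1/43779) - 540*(-1/23840) = (7/6 - 1587/2)*(1/43779) + 27/1192 = -2377/3*1/43779 + 27/1192 = -2377/131337 + 27/1192 = 712715/156553704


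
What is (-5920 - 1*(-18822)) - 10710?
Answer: 2192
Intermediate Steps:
(-5920 - 1*(-18822)) - 10710 = (-5920 + 18822) - 10710 = 12902 - 10710 = 2192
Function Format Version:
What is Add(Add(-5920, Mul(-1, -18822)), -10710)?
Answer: 2192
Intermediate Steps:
Add(Add(-5920, Mul(-1, -18822)), -10710) = Add(Add(-5920, 18822), -10710) = Add(12902, -10710) = 2192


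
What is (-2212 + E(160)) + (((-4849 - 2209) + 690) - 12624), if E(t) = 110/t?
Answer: -339253/16 ≈ -21203.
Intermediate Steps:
(-2212 + E(160)) + (((-4849 - 2209) + 690) - 12624) = (-2212 + 110/160) + (((-4849 - 2209) + 690) - 12624) = (-2212 + 110*(1/160)) + ((-7058 + 690) - 12624) = (-2212 + 11/16) + (-6368 - 12624) = -35381/16 - 18992 = -339253/16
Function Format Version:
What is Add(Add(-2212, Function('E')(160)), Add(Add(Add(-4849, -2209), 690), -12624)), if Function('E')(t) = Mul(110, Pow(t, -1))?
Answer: Rational(-339253, 16) ≈ -21203.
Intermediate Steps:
Add(Add(-2212, Function('E')(160)), Add(Add(Add(-4849, -2209), 690), -12624)) = Add(Add(-2212, Mul(110, Pow(160, -1))), Add(Add(Add(-4849, -2209), 690), -12624)) = Add(Add(-2212, Mul(110, Rational(1, 160))), Add(Add(-7058, 690), -12624)) = Add(Add(-2212, Rational(11, 16)), Add(-6368, -12624)) = Add(Rational(-35381, 16), -18992) = Rational(-339253, 16)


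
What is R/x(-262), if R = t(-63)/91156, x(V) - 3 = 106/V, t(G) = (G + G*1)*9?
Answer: -74277/15496520 ≈ -0.0047931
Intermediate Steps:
t(G) = 18*G (t(G) = (G + G)*9 = (2*G)*9 = 18*G)
x(V) = 3 + 106/V
R = -567/45578 (R = (18*(-63))/91156 = -1134*1/91156 = -567/45578 ≈ -0.012440)
R/x(-262) = -567/(45578*(3 + 106/(-262))) = -567/(45578*(3 + 106*(-1/262))) = -567/(45578*(3 - 53/131)) = -567/(45578*340/131) = -567/45578*131/340 = -74277/15496520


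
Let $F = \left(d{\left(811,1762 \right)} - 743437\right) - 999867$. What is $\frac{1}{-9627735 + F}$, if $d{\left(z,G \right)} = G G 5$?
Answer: $\frac{1}{4152181} \approx 2.4084 \cdot 10^{-7}$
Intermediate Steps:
$d{\left(z,G \right)} = 5 G^{2}$ ($d{\left(z,G \right)} = G^{2} \cdot 5 = 5 G^{2}$)
$F = 13779916$ ($F = \left(5 \cdot 1762^{2} - 743437\right) - 999867 = \left(5 \cdot 3104644 - 743437\right) - 999867 = \left(15523220 - 743437\right) - 999867 = 14779783 - 999867 = 13779916$)
$\frac{1}{-9627735 + F} = \frac{1}{-9627735 + 13779916} = \frac{1}{4152181}$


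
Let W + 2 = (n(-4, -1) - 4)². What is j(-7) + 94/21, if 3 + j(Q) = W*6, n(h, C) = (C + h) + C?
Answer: 12379/21 ≈ 589.48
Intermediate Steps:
n(h, C) = h + 2*C
W = 98 (W = -2 + ((-4 + 2*(-1)) - 4)² = -2 + ((-4 - 2) - 4)² = -2 + (-6 - 4)² = -2 + (-10)² = -2 + 100 = 98)
j(Q) = 585 (j(Q) = -3 + 98*6 = -3 + 588 = 585)
j(-7) + 94/21 = 585 + 94/21 = 12379/21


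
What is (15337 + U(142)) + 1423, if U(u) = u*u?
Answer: 36924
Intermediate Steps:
U(u) = u**2
(15337 + U(142)) + 1423 = (15337 + 142**2) + 1423 = (15337 + 20164) + 1423 = 35501 + 1423 = 36924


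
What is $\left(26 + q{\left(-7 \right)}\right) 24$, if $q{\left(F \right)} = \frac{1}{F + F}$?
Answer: $\frac{4356}{7} \approx 622.29$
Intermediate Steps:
$q{\left(F \right)} = \frac{1}{2 F}$
$\left(26 + q{\left(-7 \right)}\right) 24 = \left(26 + \frac{1}{2 \left(-7\right)}\right) 24 = \left(26 + \frac{1}{2} \left(- \frac{1}{7}\right)\right) 24 = \left(26 - \frac{1}{14}\right) 24 = \frac{363}{14} \cdot 24 = \frac{4356}{7}$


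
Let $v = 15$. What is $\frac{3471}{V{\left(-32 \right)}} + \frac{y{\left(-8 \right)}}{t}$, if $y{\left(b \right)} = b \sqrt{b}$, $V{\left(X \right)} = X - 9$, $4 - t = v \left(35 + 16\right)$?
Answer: $- \frac{3471}{41} + \frac{16 i \sqrt{2}}{761} \approx -84.659 + 0.029734 i$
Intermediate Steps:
$t = -761$ ($t = 4 - 15 \left(35 + 16\right) = 4 - 15 \cdot 51 = 4 - 765 = -761$)
$V{\left(X \right)} = -9 + X$
$y{\left(b \right)} = b^{\frac{3}{2}}$
$\frac{3471}{V{\left(-32 \right)}} + \frac{y{\left(-8 \right)}}{t} = \frac{3471}{-9 - 32} + \frac{\left(-8\right)^{\frac{3}{2}}}{-761} = \frac{3471}{-41} + - 16 i \sqrt{2} \left(- \frac{1}{761}\right) = 3471 \left(- \frac{1}{41}\right) + \frac{16 i \sqrt{2}}{761} = - \frac{3471}{41} + \frac{16 i \sqrt{2}}{761}$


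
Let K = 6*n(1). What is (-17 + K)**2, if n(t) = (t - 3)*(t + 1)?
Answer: 1681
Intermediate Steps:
n(t) = (1 + t)*(-3 + t) (n(t) = (-3 + t)*(1 + t) = (1 + t)*(-3 + t))
K = -24 (K = 6*(-3 + 1**2 - 2*1) = 6*(-3 + 1 - 2) = 6*(-4) = -24)
(-17 + K)**2 = (-17 - 24)**2 = (-41)**2 = 1681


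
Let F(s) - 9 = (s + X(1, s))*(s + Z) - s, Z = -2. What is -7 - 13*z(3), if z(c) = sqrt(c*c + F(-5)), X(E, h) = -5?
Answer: -7 - 13*sqrt(93) ≈ -132.37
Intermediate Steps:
F(s) = 9 - s + (-5 + s)*(-2 + s) (F(s) = 9 + ((s - 5)*(s - 2) - s) = 9 + ((-5 + s)*(-2 + s) - s) = 9 + (-s + (-5 + s)*(-2 + s)) = 9 - s + (-5 + s)*(-2 + s))
z(c) = sqrt(84 + c**2) (z(c) = sqrt(c*c + (19 + (-5)**2 - 8*(-5))) = sqrt(c**2 + (19 + 25 + 40)) = sqrt(c**2 + 84) = sqrt(84 + c**2))
-7 - 13*z(3) = -7 - 13*sqrt(84 + 3**2) = -7 - 13*sqrt(84 + 9) = -7 - 13*sqrt(93)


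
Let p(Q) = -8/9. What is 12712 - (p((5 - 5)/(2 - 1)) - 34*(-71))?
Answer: 92690/9 ≈ 10299.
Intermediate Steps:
p(Q) = -8/9 (p(Q) = -8*⅑ = -8/9)
12712 - (p((5 - 5)/(2 - 1)) - 34*(-71)) = 12712 - (-8/9 - 34*(-71)) = 12712 - (-8/9 + 2414) = 12712 - 1*21718/9 = 12712 - 21718/9 = 92690/9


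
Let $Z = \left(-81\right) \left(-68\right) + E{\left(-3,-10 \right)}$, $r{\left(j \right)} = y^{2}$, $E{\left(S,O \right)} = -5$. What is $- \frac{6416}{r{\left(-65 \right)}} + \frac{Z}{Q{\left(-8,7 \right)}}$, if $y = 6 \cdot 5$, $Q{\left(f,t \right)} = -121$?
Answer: $- \frac{1432259}{27225} \approx -52.608$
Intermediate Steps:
$y = 30$
$r{\left(j \right)} = 900$ ($r{\left(j \right)} = 30^{2} = 900$)
$Z = 5503$ ($Z = \left(-81\right) \left(-68\right) - 5 = 5508 - 5 = 5503$)
$- \frac{6416}{r{\left(-65 \right)}} + \frac{Z}{Q{\left(-8,7 \right)}} = - \frac{6416}{900} + \frac{5503}{-121} = \left(-6416\right) \frac{1}{900} + 5503 \left(- \frac{1}{121}\right) = - \frac{1604}{225} - \frac{5503}{121} = - \frac{1432259}{27225}$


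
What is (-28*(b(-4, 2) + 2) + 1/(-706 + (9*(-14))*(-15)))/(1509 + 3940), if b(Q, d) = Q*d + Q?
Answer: 331521/6451616 ≈ 0.051386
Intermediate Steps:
b(Q, d) = Q + Q*d
(-28*(b(-4, 2) + 2) + 1/(-706 + (9*(-14))*(-15)))/(1509 + 3940) = (-28*(-4*(1 + 2) + 2) + 1/(-706 + (9*(-14))*(-15)))/(1509 + 3940) = (-28*(-4*3 + 2) + 1/(-706 - 126*(-15)))/5449 = (-28*(-12 + 2) + 1/(-706 + 1890))*(1/5449) = (-28*(-10) + 1/1184)*(1/5449) = (280 + 1/1184)*(1/5449) = (331521/1184)*(1/5449) = 331521/6451616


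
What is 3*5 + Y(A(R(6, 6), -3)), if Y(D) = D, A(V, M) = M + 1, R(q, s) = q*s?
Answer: 13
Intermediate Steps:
A(V, M) = 1 + M
3*5 + Y(A(R(6, 6), -3)) = 3*5 + (1 - 3) = 15 - 2 = 13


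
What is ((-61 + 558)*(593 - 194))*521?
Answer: 103315863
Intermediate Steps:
((-61 + 558)*(593 - 194))*521 = (497*399)*521 = 198303*521 = 103315863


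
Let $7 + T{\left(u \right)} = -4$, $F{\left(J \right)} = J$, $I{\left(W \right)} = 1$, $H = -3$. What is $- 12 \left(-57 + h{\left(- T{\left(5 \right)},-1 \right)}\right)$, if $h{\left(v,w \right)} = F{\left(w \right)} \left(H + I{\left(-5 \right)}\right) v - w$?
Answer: $408$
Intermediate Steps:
$T{\left(u \right)} = -11$ ($T{\left(u \right)} = -7 - 4 = -11$)
$h{\left(v,w \right)} = - w - 2 v w$ ($h{\left(v,w \right)} = w \left(-3 + 1\right) v - w = w \left(-2\right) v - w = - 2 w v - w = - 2 v w - w = - w - 2 v w$)
$- 12 \left(-57 + h{\left(- T{\left(5 \right)},-1 \right)}\right) = - 12 \left(-57 - \left(-1 - 2 \left(\left(-1\right) \left(-11\right)\right)\right)\right) = - 12 \left(-57 - \left(-1 - 22\right)\right) = - 12 \left(-57 - -23\right) = - 12 \left(-57 + 23\right) = \left(-12\right) \left(-34\right) = 408$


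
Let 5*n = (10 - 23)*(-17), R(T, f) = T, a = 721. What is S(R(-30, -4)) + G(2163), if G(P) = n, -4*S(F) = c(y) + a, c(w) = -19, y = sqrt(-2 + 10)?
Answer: -1313/10 ≈ -131.30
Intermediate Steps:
y = 2*sqrt(2) (y = sqrt(8) = 2*sqrt(2) ≈ 2.8284)
S(F) = -351/2 (S(F) = -(-19 + 721)/4 = -1/4*702 = -351/2)
n = 221/5 (n = ((10 - 23)*(-17))/5 = (-13*(-17))/5 = (1/5)*221 = 221/5 ≈ 44.200)
G(P) = 221/5
S(R(-30, -4)) + G(2163) = -351/2 + 221/5 = -1313/10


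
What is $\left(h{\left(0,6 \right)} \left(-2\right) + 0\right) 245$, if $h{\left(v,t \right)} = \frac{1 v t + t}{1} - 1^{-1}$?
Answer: $-2450$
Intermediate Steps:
$h{\left(v,t \right)} = -1 + t + t v$ ($h{\left(v,t \right)} = \left(v t + t\right) 1 - 1 = \left(t v + t\right) 1 - 1 = \left(t + t v\right) 1 - 1 = \left(t + t v\right) - 1 = -1 + t + t v$)
$\left(h{\left(0,6 \right)} \left(-2\right) + 0\right) 245 = \left(\left(-1 + 6 + 6 \cdot 0\right) \left(-2\right) + 0\right) 245 = \left(\left(-1 + 6 + 0\right) \left(-2\right) + 0\right) 245 = \left(5 \left(-2\right) + 0\right) 245 = \left(-10 + 0\right) 245 = \left(-10\right) 245 = -2450$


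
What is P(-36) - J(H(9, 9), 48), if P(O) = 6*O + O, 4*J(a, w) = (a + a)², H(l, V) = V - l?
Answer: -252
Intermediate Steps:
J(a, w) = a² (J(a, w) = (a + a)²/4 = (2*a)²/4 = (4*a²)/4 = a²)
P(O) = 7*O
P(-36) - J(H(9, 9), 48) = 7*(-36) - (9 - 1*9)² = -252 - (9 - 9)² = -252 - 1*0² = -252 - 1*0 = -252 + 0 = -252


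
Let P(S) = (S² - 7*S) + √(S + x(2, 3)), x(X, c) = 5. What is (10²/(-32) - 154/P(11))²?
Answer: 361/9 ≈ 40.111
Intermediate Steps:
P(S) = S² + √(5 + S) - 7*S (P(S) = (S² - 7*S) + √(S + 5) = (S² - 7*S) + √(5 + S) = S² + √(5 + S) - 7*S)
(10²/(-32) - 154/P(11))² = (10²/(-32) - 154/(11² + √(5 + 11) - 7*11))² = (100*(-1/32) - 154/(121 + √16 - 77))² = (-25/8 - 154/(121 + 4 - 77))² = (-25/8 - 154/48)² = (-25/8 - 154*1/48)² = (-25/8 - 77/24)² = (-19/3)² = 361/9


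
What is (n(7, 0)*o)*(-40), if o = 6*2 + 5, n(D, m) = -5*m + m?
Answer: 0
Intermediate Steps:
n(D, m) = -4*m
o = 17 (o = 12 + 5 = 17)
(n(7, 0)*o)*(-40) = (-4*0*17)*(-40) = (0*17)*(-40) = 0*(-40) = 0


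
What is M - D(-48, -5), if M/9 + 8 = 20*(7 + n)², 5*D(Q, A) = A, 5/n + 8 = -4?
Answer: 30921/4 ≈ 7730.3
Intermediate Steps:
n = -5/12 (n = 5/(-8 - 4) = 5/(-12) = 5*(-1/12) = -5/12 ≈ -0.41667)
D(Q, A) = A/5
M = 30917/4 (M = -72 + 9*(20*(7 - 5/12)²) = -72 + 9*(20*(79/12)²) = -72 + 9*(20*(6241/144)) = -72 + 9*(31205/36) = -72 + 31205/4 = 30917/4 ≈ 7729.3)
M - D(-48, -5) = 30917/4 - (-5)/5 = 30917/4 - 1*(-1) = 30917/4 + 1 = 30921/4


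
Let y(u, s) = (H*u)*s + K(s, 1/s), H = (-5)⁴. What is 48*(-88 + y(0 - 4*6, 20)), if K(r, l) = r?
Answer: -14403264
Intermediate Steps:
H = 625
y(u, s) = s + 625*s*u (y(u, s) = (625*u)*s + s = 625*s*u + s = s + 625*s*u)
48*(-88 + y(0 - 4*6, 20)) = 48*(-88 + 20*(1 + 625*(0 - 4*6))) = 48*(-88 + 20*(1 + 625*(0 - 24))) = 48*(-88 + 20*(1 + 625*(-24))) = 48*(-88 + 20*(1 - 15000)) = 48*(-88 + 20*(-14999)) = 48*(-88 - 299980) = 48*(-300068) = -14403264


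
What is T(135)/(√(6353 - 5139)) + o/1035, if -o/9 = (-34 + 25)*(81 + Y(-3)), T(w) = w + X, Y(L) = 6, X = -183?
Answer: 783/115 - 24*√1214/607 ≈ 5.4311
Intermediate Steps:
T(w) = -183 + w (T(w) = w - 183 = -183 + w)
o = 7047 (o = -9*(-34 + 25)*(81 + 6) = -(-81)*87 = -9*(-783) = 7047)
T(135)/(√(6353 - 5139)) + o/1035 = (-183 + 135)/(√(6353 - 5139)) + 7047/1035 = -48*√1214/1214 + 7047*(1/1035) = -24*√1214/607 + 783/115 = 783/115 - 24*√1214/607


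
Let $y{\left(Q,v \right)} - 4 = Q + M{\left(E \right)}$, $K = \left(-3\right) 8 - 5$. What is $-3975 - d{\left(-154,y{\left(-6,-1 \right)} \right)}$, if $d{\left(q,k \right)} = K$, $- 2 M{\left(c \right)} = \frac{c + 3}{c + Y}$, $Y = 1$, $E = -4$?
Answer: $-3946$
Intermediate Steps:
$M{\left(c \right)} = - \frac{3 + c}{2 \left(1 + c\right)}$ ($M{\left(c \right)} = - \frac{\left(c + 3\right) \frac{1}{c + 1}}{2} = - \frac{\left(3 + c\right) \frac{1}{1 + c}}{2} = - \frac{\frac{1}{1 + c} \left(3 + c\right)}{2} = - \frac{3 + c}{2 \left(1 + c\right)}$)
$K = -29$ ($K = -24 - 5 = -29$)
$y{\left(Q,v \right)} = \frac{23}{6} + Q$ ($y{\left(Q,v \right)} = 4 + \left(Q + \frac{-3 - -4}{2 \left(1 - 4\right)}\right) = 4 + \left(Q + \frac{-3 + 4}{2 \left(-3\right)}\right) = 4 + \left(Q + \frac{1}{2} \left(- \frac{1}{3}\right) 1\right) = 4 + \left(Q - \frac{1}{6}\right) = 4 + \left(- \frac{1}{6} + Q\right) = \frac{23}{6} + Q$)
$d{\left(q,k \right)} = -29$
$-3975 - d{\left(-154,y{\left(-6,-1 \right)} \right)} = -3975 - -29 = -3975 + 29 = -3946$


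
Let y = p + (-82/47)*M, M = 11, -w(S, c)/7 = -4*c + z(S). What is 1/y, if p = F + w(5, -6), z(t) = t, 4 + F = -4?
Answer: -47/10819 ≈ -0.0043442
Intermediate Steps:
F = -8 (F = -4 - 4 = -8)
w(S, c) = -7*S + 28*c (w(S, c) = -7*(-4*c + S) = -7*(S - 4*c) = -7*S + 28*c)
p = -211 (p = -8 + (-7*5 + 28*(-6)) = -8 + (-35 - 168) = -8 - 203 = -211)
y = -10819/47 (y = -211 - 82/47*11 = -211 - 902/47 = -10819/47 ≈ -230.19)
1/y = 1/(-10819/47) = -47/10819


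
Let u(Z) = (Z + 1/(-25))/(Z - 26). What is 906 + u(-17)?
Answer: 974376/1075 ≈ 906.40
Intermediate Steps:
u(Z) = (-1/25 + Z)/(-26 + Z) (u(Z) = (Z - 1/25)/(-26 + Z) = (-1/25 + Z)/(-26 + Z))
906 + u(-17) = 906 + (-1/25 - 17)/(-26 - 17) = 906 - 426/25/(-43) = 906 - 1/43*(-426/25) = 906 + 426/1075 = 974376/1075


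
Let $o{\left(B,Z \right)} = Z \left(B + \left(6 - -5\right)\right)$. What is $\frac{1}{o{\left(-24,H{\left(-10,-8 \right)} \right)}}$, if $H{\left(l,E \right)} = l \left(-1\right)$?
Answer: $- \frac{1}{130} \approx -0.0076923$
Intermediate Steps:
$H{\left(l,E \right)} = - l$
$o{\left(B,Z \right)} = Z \left(11 + B\right)$ ($o{\left(B,Z \right)} = Z \left(B + \left(6 + 5\right)\right) = Z \left(B + 11\right) = Z \left(11 + B\right)$)
$\frac{1}{o{\left(-24,H{\left(-10,-8 \right)} \right)}} = \frac{1}{\left(-1\right) \left(-10\right) \left(11 - 24\right)} = \frac{1}{10 \left(-13\right)} = \frac{1}{-130} = - \frac{1}{130}$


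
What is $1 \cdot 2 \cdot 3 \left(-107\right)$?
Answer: $-642$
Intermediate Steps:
$1 \cdot 2 \cdot 3 \left(-107\right) = 2 \cdot 3 \left(-107\right) = 6 \left(-107\right) = -642$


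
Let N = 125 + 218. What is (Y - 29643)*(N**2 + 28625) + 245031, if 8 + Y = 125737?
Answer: 14055128595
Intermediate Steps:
N = 343
Y = 125729 (Y = -8 + 125737 = 125729)
(Y - 29643)*(N**2 + 28625) + 245031 = (125729 - 29643)*(343**2 + 28625) + 245031 = 96086*(117649 + 28625) + 245031 = 96086*146274 + 245031 = 14054883564 + 245031 = 14055128595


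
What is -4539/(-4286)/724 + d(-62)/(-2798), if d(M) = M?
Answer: 102545045/4341186536 ≈ 0.023621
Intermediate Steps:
-4539/(-4286)/724 + d(-62)/(-2798) = -4539/(-4286)/724 - 62/(-2798) = -4539*(-1/4286)*(1/724) - 62*(-1/2798) = (4539/4286)*(1/724) + 31/1399 = 4539/3103064 + 31/1399 = 102545045/4341186536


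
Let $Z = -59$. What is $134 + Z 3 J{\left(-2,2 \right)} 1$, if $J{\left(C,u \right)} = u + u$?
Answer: $-574$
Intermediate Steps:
$J{\left(C,u \right)} = 2 u$
$134 + Z 3 J{\left(-2,2 \right)} 1 = 134 - 59 \cdot 3 \cdot 2 \cdot 2 \cdot 1 = 134 - 59 \cdot 3 \cdot 4 \cdot 1 = 134 - 59 \cdot 12 \cdot 1 = 134 - 708 = -574$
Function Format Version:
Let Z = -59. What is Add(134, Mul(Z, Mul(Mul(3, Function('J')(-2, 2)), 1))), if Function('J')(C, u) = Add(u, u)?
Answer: -574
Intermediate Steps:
Function('J')(C, u) = Mul(2, u)
Add(134, Mul(Z, Mul(Mul(3, Function('J')(-2, 2)), 1))) = Add(134, Mul(-59, Mul(Mul(3, Mul(2, 2)), 1))) = Add(134, Mul(-59, Mul(Mul(3, 4), 1))) = Add(134, Mul(-59, Mul(12, 1))) = Add(134, Mul(-59, 12)) = Add(134, -708) = -574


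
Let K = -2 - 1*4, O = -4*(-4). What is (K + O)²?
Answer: 100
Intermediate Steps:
O = 16
K = -6 (K = -2 - 4 = -6)
(K + O)² = (-6 + 16)² = 10² = 100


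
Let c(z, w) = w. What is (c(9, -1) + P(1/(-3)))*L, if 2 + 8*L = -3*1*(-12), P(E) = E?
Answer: -17/3 ≈ -5.6667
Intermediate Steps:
L = 17/4 (L = -¼ + (-3*1*(-12))/8 = -¼ + (-3*(-12))/8 = -¼ + (⅛)*36 = -¼ + 9/2 = 17/4 ≈ 4.2500)
(c(9, -1) + P(1/(-3)))*L = (-1 + 1/(-3))*(17/4) = (-1 - ⅓)*(17/4) = -4/3*17/4 = -17/3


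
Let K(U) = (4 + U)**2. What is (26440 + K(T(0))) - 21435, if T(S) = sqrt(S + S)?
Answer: 5021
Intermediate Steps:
T(S) = sqrt(2)*sqrt(S) (T(S) = sqrt(2*S) = sqrt(2)*sqrt(S))
(26440 + K(T(0))) - 21435 = (26440 + (4 + sqrt(2)*sqrt(0))**2) - 21435 = (26440 + (4 + sqrt(2)*0)**2) - 21435 = (26440 + (4 + 0)**2) - 21435 = (26440 + 4**2) - 21435 = (26440 + 16) - 21435 = 26456 - 21435 = 5021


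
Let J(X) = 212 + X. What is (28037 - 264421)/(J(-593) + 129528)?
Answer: -236384/129147 ≈ -1.8303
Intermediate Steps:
(28037 - 264421)/(J(-593) + 129528) = (28037 - 264421)/((212 - 593) + 129528) = -236384/(-381 + 129528) = -236384/129147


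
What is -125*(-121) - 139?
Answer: 14986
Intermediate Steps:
-125*(-121) - 139 = 15125 - 139 = 14986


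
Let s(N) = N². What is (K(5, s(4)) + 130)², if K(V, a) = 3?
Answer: 17689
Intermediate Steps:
(K(5, s(4)) + 130)² = (3 + 130)² = 133² = 17689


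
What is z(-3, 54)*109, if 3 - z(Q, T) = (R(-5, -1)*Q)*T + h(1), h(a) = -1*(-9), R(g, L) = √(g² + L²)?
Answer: -654 + 17658*√26 ≈ 89385.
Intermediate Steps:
R(g, L) = √(L² + g²)
h(a) = 9
z(Q, T) = -6 - Q*T*√26 (z(Q, T) = 3 - ((√((-1)² + (-5)²)*Q)*T + 9) = 3 - ((√(1 + 25)*Q)*T + 9) = 3 - ((√26*Q)*T + 9) = 3 - ((Q*√26)*T + 9) = 3 - (Q*T*√26 + 9) = 3 - (9 + Q*T*√26) = 3 + (-9 - Q*T*√26) = -6 - Q*T*√26)
z(-3, 54)*109 = (-6 - 1*(-3)*54*√26)*109 = (-6 + 162*√26)*109 = -654 + 17658*√26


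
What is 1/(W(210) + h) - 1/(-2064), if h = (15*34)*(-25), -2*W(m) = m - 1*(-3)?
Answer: 7195/17690544 ≈ 0.00040671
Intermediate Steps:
W(m) = -3/2 - m/2 (W(m) = -(m - 1*(-3))/2 = -(m + 3)/2 = -(3 + m)/2 = -3/2 - m/2)
h = -12750 (h = 510*(-25) = -12750)
1/(W(210) + h) - 1/(-2064) = 1/((-3/2 - ½*210) - 12750) - 1/(-2064) = 1/((-3/2 - 105) - 12750) - 1*(-1/2064) = 1/(-213/2 - 12750) + 1/2064 = 1/(-25713/2) + 1/2064 = -2/25713 + 1/2064 = 7195/17690544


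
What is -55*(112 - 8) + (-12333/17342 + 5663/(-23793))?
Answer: -337223969305/58945458 ≈ -5720.9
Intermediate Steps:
-55*(112 - 8) + (-12333/17342 + 5663/(-23793)) = -55*104 + (-12333*1/17342 + 5663*(-1/23793)) = -5720 + (-12333/17342 - 809/3399) = -5720 - 55949545/58945458 = -337223969305/58945458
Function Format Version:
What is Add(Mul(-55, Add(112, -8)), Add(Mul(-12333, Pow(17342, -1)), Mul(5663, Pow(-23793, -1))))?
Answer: Rational(-337223969305, 58945458) ≈ -5720.9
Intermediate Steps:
Add(Mul(-55, Add(112, -8)), Add(Mul(-12333, Pow(17342, -1)), Mul(5663, Pow(-23793, -1)))) = Add(Mul(-55, 104), Add(Mul(-12333, Rational(1, 17342)), Mul(5663, Rational(-1, 23793)))) = Add(-5720, Add(Rational(-12333, 17342), Rational(-809, 3399))) = Add(-5720, Rational(-55949545, 58945458)) = Rational(-337223969305, 58945458)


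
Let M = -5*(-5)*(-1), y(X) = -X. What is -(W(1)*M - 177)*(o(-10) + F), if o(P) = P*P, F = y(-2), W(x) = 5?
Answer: 30804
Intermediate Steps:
F = 2 (F = -1*(-2) = 2)
M = -25 (M = 25*(-1) = -25)
o(P) = P²
-(W(1)*M - 177)*(o(-10) + F) = -(5*(-25) - 177)*((-10)² + 2) = -(-125 - 177)*(100 + 2) = -(-302)*102 = -1*(-30804) = 30804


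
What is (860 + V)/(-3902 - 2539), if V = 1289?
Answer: -2149/6441 ≈ -0.33364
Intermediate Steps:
(860 + V)/(-3902 - 2539) = (860 + 1289)/(-3902 - 2539) = 2149/(-6441) = 2149*(-1/6441) = -2149/6441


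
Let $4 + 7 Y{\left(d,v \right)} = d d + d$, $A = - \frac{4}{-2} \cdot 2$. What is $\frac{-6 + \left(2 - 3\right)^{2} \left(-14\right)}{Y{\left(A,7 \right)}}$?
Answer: $- \frac{35}{4} \approx -8.75$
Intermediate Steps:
$A = 4$ ($A = \left(-4\right) \left(- \frac{1}{2}\right) 2 = 2 \cdot 2 = 4$)
$Y{\left(d,v \right)} = - \frac{4}{7} + \frac{d}{7} + \frac{d^{2}}{7}$ ($Y{\left(d,v \right)} = - \frac{4}{7} + \frac{d d + d}{7} = - \frac{4}{7} + \frac{d^{2} + d}{7} = - \frac{4}{7} + \frac{d + d^{2}}{7} = - \frac{4}{7} + \left(\frac{d}{7} + \frac{d^{2}}{7}\right) = - \frac{4}{7} + \frac{d}{7} + \frac{d^{2}}{7}$)
$\frac{-6 + \left(2 - 3\right)^{2} \left(-14\right)}{Y{\left(A,7 \right)}} = \frac{-6 + \left(2 - 3\right)^{2} \left(-14\right)}{- \frac{4}{7} + \frac{1}{7} \cdot 4 + \frac{4^{2}}{7}} = \frac{-6 + \left(-1\right)^{2} \left(-14\right)}{- \frac{4}{7} + \frac{4}{7} + \frac{1}{7} \cdot 16} = \frac{-6 + 1 \left(-14\right)}{- \frac{4}{7} + \frac{4}{7} + \frac{16}{7}} = \frac{-6 - 14}{\frac{16}{7}} = \frac{7}{16} \left(-20\right) = - \frac{35}{4}$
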